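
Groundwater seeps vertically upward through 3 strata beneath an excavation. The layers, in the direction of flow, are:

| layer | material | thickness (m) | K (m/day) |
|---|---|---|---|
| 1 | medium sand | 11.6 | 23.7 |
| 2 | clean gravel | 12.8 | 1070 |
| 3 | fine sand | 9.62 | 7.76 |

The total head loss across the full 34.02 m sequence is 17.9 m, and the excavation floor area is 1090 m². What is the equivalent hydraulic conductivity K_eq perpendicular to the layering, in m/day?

19.5

Flow is perpendicular to layering, so the layers act in series and the equivalent K is the thickness-weighted harmonic mean.
Total thickness L = 11.6 + 12.8 + 9.62 = 34.02 m.
Σ(b_i/K_i) = 11.6/23.7 + 12.8/1070 + 9.62/7.76 = 1.741 d.
K_eq = L / Σ(b_i/K_i) = 34.02 / 1.741 = 19.54 m/day.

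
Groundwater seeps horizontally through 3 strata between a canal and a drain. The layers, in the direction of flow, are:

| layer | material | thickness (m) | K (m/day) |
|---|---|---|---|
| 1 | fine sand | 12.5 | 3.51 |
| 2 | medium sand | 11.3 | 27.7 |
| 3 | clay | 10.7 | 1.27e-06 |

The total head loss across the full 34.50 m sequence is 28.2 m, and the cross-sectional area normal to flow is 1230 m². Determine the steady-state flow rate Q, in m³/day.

0.00412

Flow is perpendicular to layering, so the layers act in series and the equivalent K is the thickness-weighted harmonic mean.
Total thickness L = 12.5 + 11.3 + 10.7 = 34.50 m.
Σ(b_i/K_i) = 12.5/3.51 + 11.3/27.7 + 10.7/1.27e-06 = 8.425e+06 d.
K_eq = L / Σ(b_i/K_i) = 34.50 / 8.425e+06 = 4.095e-06 m/day.
Q = K_eq · A · (Δh/L) = 4.095e-06 × 1230 × (28.2/34.50) = 0.004117 m³/day.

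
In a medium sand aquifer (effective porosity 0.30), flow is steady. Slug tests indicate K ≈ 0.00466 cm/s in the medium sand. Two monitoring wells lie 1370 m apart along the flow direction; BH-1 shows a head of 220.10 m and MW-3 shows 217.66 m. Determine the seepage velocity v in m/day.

Convert K: 0.00466 cm/s × 864 = 4.026 m/day.
Hydraulic gradient i = (220.10 − 217.66) / 1370 = 2.44 / 1370 = 0.001781.
Darcy flux q = K · i = 4.026 × 0.001781 = 0.007171 m/day.
Seepage velocity v = q / n_e = 0.007171 / 0.30 = 0.02390 m/day.

0.0239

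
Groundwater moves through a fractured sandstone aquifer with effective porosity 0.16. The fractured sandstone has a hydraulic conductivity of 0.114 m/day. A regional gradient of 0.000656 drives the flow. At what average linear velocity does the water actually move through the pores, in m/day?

Hydraulic gradient i = 0.000656.
Darcy flux q = K · i = 0.1140 × 0.0006560 = 7.478e-05 m/day.
Seepage velocity v = q / n_e = 7.478e-05 / 0.16 = 0.0004674 m/day.

0.000467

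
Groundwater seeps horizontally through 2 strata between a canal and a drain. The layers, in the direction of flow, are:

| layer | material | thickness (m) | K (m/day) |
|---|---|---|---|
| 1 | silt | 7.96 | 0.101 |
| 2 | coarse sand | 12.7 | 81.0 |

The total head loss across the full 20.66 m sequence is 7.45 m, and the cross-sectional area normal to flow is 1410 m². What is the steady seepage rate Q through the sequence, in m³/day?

133

Flow is perpendicular to layering, so the layers act in series and the equivalent K is the thickness-weighted harmonic mean.
Total thickness L = 7.96 + 12.7 = 20.66 m.
Σ(b_i/K_i) = 7.96/0.101 + 12.7/81.0 = 78.97 d.
K_eq = L / Σ(b_i/K_i) = 20.66 / 78.97 = 0.2616 m/day.
Q = K_eq · A · (Δh/L) = 0.2616 × 1410 × (7.45/20.66) = 133.0 m³/day.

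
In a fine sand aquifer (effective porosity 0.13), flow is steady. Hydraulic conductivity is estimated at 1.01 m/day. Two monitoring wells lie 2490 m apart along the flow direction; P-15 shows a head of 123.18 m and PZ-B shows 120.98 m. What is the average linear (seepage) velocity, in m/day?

0.00686

Hydraulic gradient i = (123.18 − 120.98) / 2490 = 2.2 / 2490 = 0.0008835.
Darcy flux q = K · i = 1.010 × 0.0008835 = 0.0008924 m/day.
Seepage velocity v = q / n_e = 0.0008924 / 0.13 = 0.006864 m/day.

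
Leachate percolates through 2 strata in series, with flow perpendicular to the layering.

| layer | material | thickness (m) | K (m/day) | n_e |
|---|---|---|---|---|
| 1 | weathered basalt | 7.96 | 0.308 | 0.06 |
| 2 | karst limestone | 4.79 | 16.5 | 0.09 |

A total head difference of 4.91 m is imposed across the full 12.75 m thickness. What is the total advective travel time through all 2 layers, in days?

4.84

With flow normal to the layers, continuity requires the same specific discharge q through every layer.
Σ(b_i/K_i) = 7.96/0.308 + 4.79/16.5 = 26.13 d.
q = Δh / Σ(b_i/K_i) = 4.91 / 26.13 = 0.1879 m/day.
In each layer the seepage velocity is v_i = q/n_i, so the layer transit time is t_i = b_i·n_i / q:
  layer 1 (weathered basalt): t_1 = 7.96 × 0.06 / 0.1879 = 2.542 d
  layer 2 (karst limestone): t_2 = 4.79 × 0.09 / 0.1879 = 2.295 d
Total t = Σ t_i = 4.837 days.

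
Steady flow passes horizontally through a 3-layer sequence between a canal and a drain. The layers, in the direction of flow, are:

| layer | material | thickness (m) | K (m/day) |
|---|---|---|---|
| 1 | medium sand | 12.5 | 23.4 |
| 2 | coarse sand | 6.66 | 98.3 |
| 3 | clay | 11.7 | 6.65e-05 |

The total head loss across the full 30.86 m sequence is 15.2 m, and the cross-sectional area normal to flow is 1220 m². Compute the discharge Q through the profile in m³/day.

Flow is perpendicular to layering, so the layers act in series and the equivalent K is the thickness-weighted harmonic mean.
Total thickness L = 12.5 + 6.66 + 11.7 = 30.86 m.
Σ(b_i/K_i) = 12.5/23.4 + 6.66/98.3 + 11.7/6.65e-05 = 1.759e+05 d.
K_eq = L / Σ(b_i/K_i) = 30.86 / 1.759e+05 = 0.0001754 m/day.
Q = K_eq · A · (Δh/L) = 0.0001754 × 1220 × (15.2/30.86) = 0.1054 m³/day.

0.105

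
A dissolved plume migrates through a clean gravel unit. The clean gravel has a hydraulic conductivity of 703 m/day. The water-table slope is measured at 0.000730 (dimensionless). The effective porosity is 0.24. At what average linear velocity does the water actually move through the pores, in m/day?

2.14

Hydraulic gradient i = 0.000730.
Darcy flux q = K · i = 703.0 × 0.0007300 = 0.5132 m/day.
Seepage velocity v = q / n_e = 0.5132 / 0.24 = 2.138 m/day.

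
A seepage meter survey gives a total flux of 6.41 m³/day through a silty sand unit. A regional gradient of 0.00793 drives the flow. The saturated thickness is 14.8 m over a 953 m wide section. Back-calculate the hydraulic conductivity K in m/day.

Cross-sectional area A = 953 × 14.8 = 14104 m².
Hydraulic gradient i = 0.00793.
From Q = K·A·i, K = Q / (A·i) = 6.41 / (14104 × 0.007930) = 0.05731 m/day.

0.0573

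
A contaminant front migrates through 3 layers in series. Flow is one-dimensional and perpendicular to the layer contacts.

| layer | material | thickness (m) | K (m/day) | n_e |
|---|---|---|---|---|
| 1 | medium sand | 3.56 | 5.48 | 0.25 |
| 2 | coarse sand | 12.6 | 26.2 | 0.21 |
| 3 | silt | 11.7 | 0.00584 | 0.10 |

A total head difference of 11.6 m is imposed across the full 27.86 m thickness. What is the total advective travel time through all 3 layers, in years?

With flow normal to the layers, continuity requires the same specific discharge q through every layer.
Σ(b_i/K_i) = 3.56/5.48 + 12.6/26.2 + 11.7/0.00584 = 2005 d.
q = Δh / Σ(b_i/K_i) = 11.6 / 2005 = 0.005787 m/day.
In each layer the seepage velocity is v_i = q/n_i, so the layer transit time is t_i = b_i·n_i / q:
  layer 1 (medium sand): t_1 = 3.56 × 0.25 / 0.005787 = 153.8 d
  layer 2 (coarse sand): t_2 = 12.6 × 0.21 / 0.005787 = 457.2 d
  layer 3 (silt): t_3 = 11.7 × 0.10 / 0.005787 = 202.2 d
Total t = Σ t_i = 813.2 days = 2.226 years.

2.23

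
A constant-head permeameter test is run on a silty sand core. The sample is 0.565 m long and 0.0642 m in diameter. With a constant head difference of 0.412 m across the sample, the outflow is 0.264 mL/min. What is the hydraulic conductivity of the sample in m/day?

0.161

Cross-sectional area A = π·(d/2)² = π × (0.0642/2)² = 0.003237 m².
Convert discharge: 0.264 mL/min = 4.400e-09 m³/s.
Darcy's law rearranged: K = Q·L / (A·Δh) = 4.400e-09 × 0.565 / (0.003237 × 0.412) = 1.864e-06 m/s = 0.1610 m/day.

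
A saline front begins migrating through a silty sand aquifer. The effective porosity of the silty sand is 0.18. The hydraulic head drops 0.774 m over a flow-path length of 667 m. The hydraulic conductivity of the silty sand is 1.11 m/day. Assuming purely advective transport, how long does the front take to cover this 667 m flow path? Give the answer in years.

Hydraulic gradient i = Δh / L = 0.774 / 667 = 0.001160.
Darcy flux q = K · i = 1.110 × 0.001160 = 0.001288 m/day.
Seepage velocity v = q / n_e = 0.001288 / 0.18 = 0.007156 m/day.
Travel time t = L / v = 667 / 0.007156 = 93210 days = 255.2 years.

255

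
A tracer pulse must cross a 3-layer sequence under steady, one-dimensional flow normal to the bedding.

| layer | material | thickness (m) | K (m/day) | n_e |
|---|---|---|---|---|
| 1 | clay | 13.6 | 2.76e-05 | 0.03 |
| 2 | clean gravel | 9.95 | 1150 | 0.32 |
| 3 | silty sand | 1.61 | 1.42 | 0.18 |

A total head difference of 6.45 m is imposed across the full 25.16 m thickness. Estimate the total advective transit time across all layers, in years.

With flow normal to the layers, continuity requires the same specific discharge q through every layer.
Σ(b_i/K_i) = 13.6/2.76e-05 + 9.95/1150 + 1.61/1.42 = 4.928e+05 d.
q = Δh / Σ(b_i/K_i) = 6.45 / 4.928e+05 = 1.309e-05 m/day.
In each layer the seepage velocity is v_i = q/n_i, so the layer transit time is t_i = b_i·n_i / q:
  layer 1 (clay): t_1 = 13.6 × 0.03 / 1.309e-05 = 31170 d
  layer 2 (clean gravel): t_2 = 9.95 × 0.32 / 1.309e-05 = 2.432e+05 d
  layer 3 (silty sand): t_3 = 1.61 × 0.18 / 1.309e-05 = 22140 d
Total t = Σ t_i = 2.966e+05 days = 811.9 years.

812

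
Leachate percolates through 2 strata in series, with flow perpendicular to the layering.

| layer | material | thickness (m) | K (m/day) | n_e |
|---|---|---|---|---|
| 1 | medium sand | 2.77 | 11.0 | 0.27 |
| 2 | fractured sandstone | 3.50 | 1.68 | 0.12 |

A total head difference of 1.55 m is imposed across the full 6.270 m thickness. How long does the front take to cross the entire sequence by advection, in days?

1.76

With flow normal to the layers, continuity requires the same specific discharge q through every layer.
Σ(b_i/K_i) = 2.77/11.0 + 3.50/1.68 = 2.335 d.
q = Δh / Σ(b_i/K_i) = 1.55 / 2.335 = 0.6638 m/day.
In each layer the seepage velocity is v_i = q/n_i, so the layer transit time is t_i = b_i·n_i / q:
  layer 1 (medium sand): t_1 = 2.77 × 0.27 / 0.6638 = 1.127 d
  layer 2 (fractured sandstone): t_2 = 3.50 × 0.12 / 0.6638 = 0.6328 d
Total t = Σ t_i = 1.759 days.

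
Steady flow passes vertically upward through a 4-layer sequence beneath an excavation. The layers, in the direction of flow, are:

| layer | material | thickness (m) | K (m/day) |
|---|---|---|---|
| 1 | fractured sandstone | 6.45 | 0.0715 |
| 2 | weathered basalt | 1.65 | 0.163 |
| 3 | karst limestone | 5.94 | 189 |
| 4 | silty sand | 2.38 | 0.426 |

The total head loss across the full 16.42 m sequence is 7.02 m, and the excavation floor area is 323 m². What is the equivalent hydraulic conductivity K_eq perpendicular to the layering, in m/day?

0.155

Flow is perpendicular to layering, so the layers act in series and the equivalent K is the thickness-weighted harmonic mean.
Total thickness L = 6.45 + 1.65 + 5.94 + 2.38 = 16.42 m.
Σ(b_i/K_i) = 6.45/0.0715 + 1.65/0.163 + 5.94/189 + 2.38/0.426 = 106.0 d.
K_eq = L / Σ(b_i/K_i) = 16.42 / 106.0 = 0.1550 m/day.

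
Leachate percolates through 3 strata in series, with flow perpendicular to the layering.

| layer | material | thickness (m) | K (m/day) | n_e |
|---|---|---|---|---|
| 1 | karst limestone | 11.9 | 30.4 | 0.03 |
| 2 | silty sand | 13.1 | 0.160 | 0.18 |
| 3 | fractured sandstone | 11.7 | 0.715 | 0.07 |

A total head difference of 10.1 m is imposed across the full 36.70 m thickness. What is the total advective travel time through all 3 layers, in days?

With flow normal to the layers, continuity requires the same specific discharge q through every layer.
Σ(b_i/K_i) = 11.9/30.4 + 13.1/0.160 + 11.7/0.715 = 98.63 d.
q = Δh / Σ(b_i/K_i) = 10.1 / 98.63 = 0.1024 m/day.
In each layer the seepage velocity is v_i = q/n_i, so the layer transit time is t_i = b_i·n_i / q:
  layer 1 (karst limestone): t_1 = 11.9 × 0.03 / 0.1024 = 3.486 d
  layer 2 (silty sand): t_2 = 13.1 × 0.18 / 0.1024 = 23.03 d
  layer 3 (fractured sandstone): t_3 = 11.7 × 0.07 / 0.1024 = 7.998 d
Total t = Σ t_i = 34.51 days.

34.5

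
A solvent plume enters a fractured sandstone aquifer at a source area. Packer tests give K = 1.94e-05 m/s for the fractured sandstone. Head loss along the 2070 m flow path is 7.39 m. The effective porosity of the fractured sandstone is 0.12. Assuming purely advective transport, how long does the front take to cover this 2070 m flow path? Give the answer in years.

114

Convert K: 1.94e-05 m/s × 86400 = 1.676 m/day.
Hydraulic gradient i = Δh / L = 7.39 / 2070 = 0.003570.
Darcy flux q = K · i = 1.676 × 0.003570 = 0.005984 m/day.
Seepage velocity v = q / n_e = 0.005984 / 0.12 = 0.04987 m/day.
Travel time t = L / v = 2070 / 0.04987 = 41511 days = 113.7 years.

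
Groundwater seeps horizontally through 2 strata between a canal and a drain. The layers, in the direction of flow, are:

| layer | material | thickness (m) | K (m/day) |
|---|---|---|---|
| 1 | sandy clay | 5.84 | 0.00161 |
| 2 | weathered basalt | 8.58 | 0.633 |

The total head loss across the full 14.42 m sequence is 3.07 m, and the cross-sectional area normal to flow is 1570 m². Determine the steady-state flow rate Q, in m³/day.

Flow is perpendicular to layering, so the layers act in series and the equivalent K is the thickness-weighted harmonic mean.
Total thickness L = 5.84 + 8.58 = 14.42 m.
Σ(b_i/K_i) = 5.84/0.00161 + 8.58/0.633 = 3641 d.
K_eq = L / Σ(b_i/K_i) = 14.42 / 3641 = 0.003961 m/day.
Q = K_eq · A · (Δh/L) = 0.003961 × 1570 × (3.07/14.42) = 1.324 m³/day.

1.32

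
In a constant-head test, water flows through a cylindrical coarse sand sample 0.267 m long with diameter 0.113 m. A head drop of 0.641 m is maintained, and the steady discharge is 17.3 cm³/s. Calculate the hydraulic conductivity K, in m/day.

62.1

Cross-sectional area A = π·(d/2)² = π × (0.113/2)² = 0.01003 m².
Convert discharge: 17.3 cm³/s = 1.730e-05 m³/s.
Darcy's law rearranged: K = Q·L / (A·Δh) = 1.730e-05 × 0.267 / (0.01003 × 0.641) = 0.0007185 m/s = 62.08 m/day.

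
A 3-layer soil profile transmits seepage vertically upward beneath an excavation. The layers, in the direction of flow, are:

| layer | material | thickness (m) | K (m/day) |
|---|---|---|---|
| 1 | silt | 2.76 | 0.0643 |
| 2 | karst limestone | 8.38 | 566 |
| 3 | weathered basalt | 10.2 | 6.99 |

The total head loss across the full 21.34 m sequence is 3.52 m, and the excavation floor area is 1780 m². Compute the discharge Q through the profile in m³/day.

141

Flow is perpendicular to layering, so the layers act in series and the equivalent K is the thickness-weighted harmonic mean.
Total thickness L = 2.76 + 8.38 + 10.2 = 21.34 m.
Σ(b_i/K_i) = 2.76/0.0643 + 8.38/566 + 10.2/6.99 = 44.40 d.
K_eq = L / Σ(b_i/K_i) = 21.34 / 44.40 = 0.4807 m/day.
Q = K_eq · A · (Δh/L) = 0.4807 × 1780 × (3.52/21.34) = 141.1 m³/day.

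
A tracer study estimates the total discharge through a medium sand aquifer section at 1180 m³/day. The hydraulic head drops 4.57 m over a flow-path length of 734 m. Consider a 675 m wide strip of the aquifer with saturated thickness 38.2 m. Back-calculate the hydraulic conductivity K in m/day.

7.35

Cross-sectional area A = 675 × 38.2 = 25785 m².
Hydraulic gradient i = Δh / L = 4.57 / 734 = 0.006226.
From Q = K·A·i, K = Q / (A·i) = 1180 / (25785 × 0.006226) = 7.350 m/day.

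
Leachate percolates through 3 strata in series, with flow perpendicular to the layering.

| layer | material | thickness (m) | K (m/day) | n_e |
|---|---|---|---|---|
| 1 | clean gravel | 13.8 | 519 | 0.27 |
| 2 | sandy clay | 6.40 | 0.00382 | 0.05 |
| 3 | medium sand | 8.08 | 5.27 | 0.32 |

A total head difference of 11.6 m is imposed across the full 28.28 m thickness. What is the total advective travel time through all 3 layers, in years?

With flow normal to the layers, continuity requires the same specific discharge q through every layer.
Σ(b_i/K_i) = 13.8/519 + 6.40/0.00382 + 8.08/5.27 = 1677 d.
q = Δh / Σ(b_i/K_i) = 11.6 / 1677 = 0.006917 m/day.
In each layer the seepage velocity is v_i = q/n_i, so the layer transit time is t_i = b_i·n_i / q:
  layer 1 (clean gravel): t_1 = 13.8 × 0.27 / 0.006917 = 538.6 d
  layer 2 (sandy clay): t_2 = 6.40 × 0.05 / 0.006917 = 46.26 d
  layer 3 (medium sand): t_3 = 8.08 × 0.32 / 0.006917 = 373.8 d
Total t = Σ t_i = 958.7 days = 2.625 years.

2.62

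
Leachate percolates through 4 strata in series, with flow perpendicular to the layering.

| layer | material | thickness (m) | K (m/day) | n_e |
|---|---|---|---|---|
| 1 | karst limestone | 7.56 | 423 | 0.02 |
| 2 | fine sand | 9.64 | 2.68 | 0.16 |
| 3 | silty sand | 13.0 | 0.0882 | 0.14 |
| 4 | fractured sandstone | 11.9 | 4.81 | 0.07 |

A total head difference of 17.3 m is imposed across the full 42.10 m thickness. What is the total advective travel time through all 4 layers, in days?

38.6

With flow normal to the layers, continuity requires the same specific discharge q through every layer.
Σ(b_i/K_i) = 7.56/423 + 9.64/2.68 + 13.0/0.0882 + 11.9/4.81 = 153.5 d.
q = Δh / Σ(b_i/K_i) = 17.3 / 153.5 = 0.1127 m/day.
In each layer the seepage velocity is v_i = q/n_i, so the layer transit time is t_i = b_i·n_i / q:
  layer 1 (karst limestone): t_1 = 7.56 × 0.02 / 0.1127 = 1.341 d
  layer 2 (fine sand): t_2 = 9.64 × 0.16 / 0.1127 = 13.68 d
  layer 3 (silty sand): t_3 = 13.0 × 0.14 / 0.1127 = 16.15 d
  layer 4 (fractured sandstone): t_4 = 11.9 × 0.07 / 0.1127 = 7.390 d
Total t = Σ t_i = 38.56 days.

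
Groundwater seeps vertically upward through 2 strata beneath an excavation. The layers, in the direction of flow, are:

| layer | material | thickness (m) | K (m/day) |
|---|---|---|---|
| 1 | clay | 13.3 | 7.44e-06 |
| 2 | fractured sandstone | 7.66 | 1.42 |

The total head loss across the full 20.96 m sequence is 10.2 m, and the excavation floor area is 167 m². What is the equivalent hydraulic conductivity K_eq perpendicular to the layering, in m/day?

Flow is perpendicular to layering, so the layers act in series and the equivalent K is the thickness-weighted harmonic mean.
Total thickness L = 13.3 + 7.66 = 20.96 m.
Σ(b_i/K_i) = 13.3/7.44e-06 + 7.66/1.42 = 1.788e+06 d.
K_eq = L / Σ(b_i/K_i) = 20.96 / 1.788e+06 = 1.172e-05 m/day.

1.17e-05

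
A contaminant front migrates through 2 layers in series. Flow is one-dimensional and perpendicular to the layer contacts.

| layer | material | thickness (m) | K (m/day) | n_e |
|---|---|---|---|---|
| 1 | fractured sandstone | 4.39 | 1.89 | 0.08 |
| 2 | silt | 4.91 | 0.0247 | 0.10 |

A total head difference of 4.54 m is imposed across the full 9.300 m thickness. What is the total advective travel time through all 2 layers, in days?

With flow normal to the layers, continuity requires the same specific discharge q through every layer.
Σ(b_i/K_i) = 4.39/1.89 + 4.91/0.0247 = 201.1 d.
q = Δh / Σ(b_i/K_i) = 4.54 / 201.1 = 0.02257 m/day.
In each layer the seepage velocity is v_i = q/n_i, so the layer transit time is t_i = b_i·n_i / q:
  layer 1 (fractured sandstone): t_1 = 4.39 × 0.08 / 0.02257 = 15.56 d
  layer 2 (silt): t_2 = 4.91 × 0.10 / 0.02257 = 21.75 d
Total t = Σ t_i = 37.31 days.

37.3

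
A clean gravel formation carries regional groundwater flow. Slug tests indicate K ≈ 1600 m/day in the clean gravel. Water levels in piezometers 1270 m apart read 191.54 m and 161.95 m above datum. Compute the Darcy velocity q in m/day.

Hydraulic gradient i = (191.54 − 161.95) / 1270 = 29.59 / 1270 = 0.02330.
Specific discharge q = K · i = 1600 × 0.02330 = 37.28 m/day.

37.3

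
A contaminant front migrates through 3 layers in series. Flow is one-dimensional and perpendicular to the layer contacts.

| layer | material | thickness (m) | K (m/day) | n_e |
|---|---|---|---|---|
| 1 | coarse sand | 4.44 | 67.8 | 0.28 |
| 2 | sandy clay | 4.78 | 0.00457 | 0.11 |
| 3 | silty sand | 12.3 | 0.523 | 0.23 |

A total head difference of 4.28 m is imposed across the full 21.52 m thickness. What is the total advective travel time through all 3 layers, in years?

3.15

With flow normal to the layers, continuity requires the same specific discharge q through every layer.
Σ(b_i/K_i) = 4.44/67.8 + 4.78/0.00457 + 12.3/0.523 = 1070 d.
q = Δh / Σ(b_i/K_i) = 4.28 / 1070 = 0.004002 m/day.
In each layer the seepage velocity is v_i = q/n_i, so the layer transit time is t_i = b_i·n_i / q:
  layer 1 (coarse sand): t_1 = 4.44 × 0.28 / 0.004002 = 310.7 d
  layer 2 (sandy clay): t_2 = 4.78 × 0.11 / 0.004002 = 131.4 d
  layer 3 (silty sand): t_3 = 12.3 × 0.23 / 0.004002 = 706.9 d
Total t = Σ t_i = 1149 days = 3.146 years.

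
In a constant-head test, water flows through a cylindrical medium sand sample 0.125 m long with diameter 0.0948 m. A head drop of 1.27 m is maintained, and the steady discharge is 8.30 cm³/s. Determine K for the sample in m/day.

Cross-sectional area A = π·(d/2)² = π × (0.0948/2)² = 0.007058 m².
Convert discharge: 8.30 cm³/s = 8.300e-06 m³/s.
Darcy's law rearranged: K = Q·L / (A·Δh) = 8.300e-06 × 0.125 / (0.007058 × 1.27) = 0.0001157 m/s = 10.000 m/day.

10.0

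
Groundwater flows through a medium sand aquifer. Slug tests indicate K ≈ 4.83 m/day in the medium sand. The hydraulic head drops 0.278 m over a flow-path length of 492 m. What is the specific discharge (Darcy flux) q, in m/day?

0.00273

Hydraulic gradient i = Δh / L = 0.278 / 492 = 0.0005650.
Specific discharge q = K · i = 4.830 × 0.0005650 = 0.002729 m/day.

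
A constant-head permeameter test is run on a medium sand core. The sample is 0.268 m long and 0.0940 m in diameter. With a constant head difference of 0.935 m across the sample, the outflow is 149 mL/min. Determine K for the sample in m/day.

Cross-sectional area A = π·(d/2)² = π × (0.0940/2)² = 0.006940 m².
Convert discharge: 149 mL/min = 2.483e-06 m³/s.
Darcy's law rearranged: K = Q·L / (A·Δh) = 2.483e-06 × 0.268 / (0.006940 × 0.935) = 0.0001026 m/s = 8.862 m/day.

8.86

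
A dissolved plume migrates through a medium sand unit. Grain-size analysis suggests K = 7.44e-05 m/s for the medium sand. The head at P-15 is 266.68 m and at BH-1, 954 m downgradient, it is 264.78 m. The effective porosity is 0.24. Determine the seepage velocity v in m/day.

0.0533

Convert K: 7.44e-05 m/s × 86400 = 6.428 m/day.
Hydraulic gradient i = (266.68 − 264.78) / 954 = 1.9 / 954 = 0.001992.
Darcy flux q = K · i = 6.428 × 0.001992 = 0.01280 m/day.
Seepage velocity v = q / n_e = 0.01280 / 0.24 = 0.05334 m/day.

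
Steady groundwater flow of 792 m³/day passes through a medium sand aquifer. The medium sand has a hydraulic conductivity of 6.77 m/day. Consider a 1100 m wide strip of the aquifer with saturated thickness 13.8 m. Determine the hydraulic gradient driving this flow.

Cross-sectional area A = 1100 × 13.8 = 15180 m².
From Q = K·A·i, i = Q / (K·A) = 792 / (6.770 × 15180) = 0.007707.

0.00771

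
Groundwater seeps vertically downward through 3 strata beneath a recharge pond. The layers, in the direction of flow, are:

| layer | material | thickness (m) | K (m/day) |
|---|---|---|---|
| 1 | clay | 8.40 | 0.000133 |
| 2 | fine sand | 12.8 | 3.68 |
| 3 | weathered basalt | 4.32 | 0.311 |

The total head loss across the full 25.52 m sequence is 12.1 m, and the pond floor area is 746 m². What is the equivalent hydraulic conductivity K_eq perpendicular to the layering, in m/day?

Flow is perpendicular to layering, so the layers act in series and the equivalent K is the thickness-weighted harmonic mean.
Total thickness L = 8.40 + 12.8 + 4.32 = 25.52 m.
Σ(b_i/K_i) = 8.40/0.000133 + 12.8/3.68 + 4.32/0.311 = 63175 d.
K_eq = L / Σ(b_i/K_i) = 25.52 / 63175 = 0.0004040 m/day.

0.000404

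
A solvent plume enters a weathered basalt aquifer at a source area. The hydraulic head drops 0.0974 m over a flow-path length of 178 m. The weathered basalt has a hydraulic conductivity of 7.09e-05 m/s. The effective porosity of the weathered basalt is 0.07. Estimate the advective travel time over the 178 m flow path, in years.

Convert K: 7.09e-05 m/s × 86400 = 6.126 m/day.
Hydraulic gradient i = Δh / L = 0.0974 / 178 = 0.0005472.
Darcy flux q = K · i = 6.126 × 0.0005472 = 0.003352 m/day.
Seepage velocity v = q / n_e = 0.003352 / 0.07 = 0.04789 m/day.
Travel time t = L / v = 178 / 0.04789 = 3717 days = 10.18 years.

10.2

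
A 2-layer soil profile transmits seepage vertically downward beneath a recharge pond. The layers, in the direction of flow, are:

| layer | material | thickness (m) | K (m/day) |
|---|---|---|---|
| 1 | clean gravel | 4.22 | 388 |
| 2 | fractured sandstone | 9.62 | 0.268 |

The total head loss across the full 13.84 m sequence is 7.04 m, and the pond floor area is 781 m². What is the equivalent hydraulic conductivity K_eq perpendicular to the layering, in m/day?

Flow is perpendicular to layering, so the layers act in series and the equivalent K is the thickness-weighted harmonic mean.
Total thickness L = 4.22 + 9.62 = 13.84 m.
Σ(b_i/K_i) = 4.22/388 + 9.62/0.268 = 35.91 d.
K_eq = L / Σ(b_i/K_i) = 13.84 / 35.91 = 0.3854 m/day.

0.385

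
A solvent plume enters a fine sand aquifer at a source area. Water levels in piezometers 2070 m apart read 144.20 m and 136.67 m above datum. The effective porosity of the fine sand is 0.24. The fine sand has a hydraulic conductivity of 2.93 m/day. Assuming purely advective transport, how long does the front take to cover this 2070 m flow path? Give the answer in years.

Hydraulic gradient i = (144.20 − 136.67) / 2070 = 7.53 / 2070 = 0.003638.
Darcy flux q = K · i = 2.930 × 0.003638 = 0.01066 m/day.
Seepage velocity v = q / n_e = 0.01066 / 0.24 = 0.04441 m/day.
Travel time t = L / v = 2070 / 0.04441 = 46611 days = 127.6 years.

128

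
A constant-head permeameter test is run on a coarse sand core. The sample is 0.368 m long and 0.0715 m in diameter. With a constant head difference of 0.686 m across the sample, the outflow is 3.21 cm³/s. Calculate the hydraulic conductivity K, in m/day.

37.1

Cross-sectional area A = π·(d/2)² = π × (0.0715/2)² = 0.004015 m².
Convert discharge: 3.21 cm³/s = 3.210e-06 m³/s.
Darcy's law rearranged: K = Q·L / (A·Δh) = 3.210e-06 × 0.368 / (0.004015 × 0.686) = 0.0004289 m/s = 37.05 m/day.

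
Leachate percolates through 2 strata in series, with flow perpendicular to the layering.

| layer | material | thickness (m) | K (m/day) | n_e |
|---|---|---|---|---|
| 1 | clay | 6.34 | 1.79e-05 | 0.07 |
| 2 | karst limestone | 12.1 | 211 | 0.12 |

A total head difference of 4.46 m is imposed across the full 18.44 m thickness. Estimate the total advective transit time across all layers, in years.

With flow normal to the layers, continuity requires the same specific discharge q through every layer.
Σ(b_i/K_i) = 6.34/1.79e-05 + 12.1/211 = 3.542e+05 d.
q = Δh / Σ(b_i/K_i) = 4.46 / 3.542e+05 = 1.259e-05 m/day.
In each layer the seepage velocity is v_i = q/n_i, so the layer transit time is t_i = b_i·n_i / q:
  layer 1 (clay): t_1 = 6.34 × 0.07 / 1.259e-05 = 35244 d
  layer 2 (karst limestone): t_2 = 12.1 × 0.12 / 1.259e-05 = 1.153e+05 d
Total t = Σ t_i = 1.506e+05 days = 412.2 years.

412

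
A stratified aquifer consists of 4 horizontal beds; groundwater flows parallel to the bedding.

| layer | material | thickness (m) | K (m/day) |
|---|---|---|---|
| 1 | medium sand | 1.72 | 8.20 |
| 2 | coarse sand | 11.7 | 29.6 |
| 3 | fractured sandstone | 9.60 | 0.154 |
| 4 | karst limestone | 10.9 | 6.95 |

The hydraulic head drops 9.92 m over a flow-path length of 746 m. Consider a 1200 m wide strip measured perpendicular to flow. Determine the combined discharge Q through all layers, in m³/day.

6980

Flow is parallel to layering, so each bed carries its own Darcy discharge and the transmissivities add.
Σ(K_i·b_i) = 8.20×1.72 + 29.6×11.7 + 0.154×9.60 + 6.95×10.9 = 437.7 m²/day.
Hydraulic gradient i = Δh / L = 9.92 / 746 = 0.01330.
Q = Σ(K_i·b_i) · W · i = 437.7 × 1200 × 0.01330 = 6984 m³/day.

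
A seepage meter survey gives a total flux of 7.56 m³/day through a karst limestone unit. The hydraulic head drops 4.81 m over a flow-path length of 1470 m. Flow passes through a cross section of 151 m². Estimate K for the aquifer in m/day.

Hydraulic gradient i = Δh / L = 4.81 / 1470 = 0.003272.
From Q = K·A·i, K = Q / (A·i) = 7.56 / (151.0 × 0.003272) = 15.30 m/day.

15.3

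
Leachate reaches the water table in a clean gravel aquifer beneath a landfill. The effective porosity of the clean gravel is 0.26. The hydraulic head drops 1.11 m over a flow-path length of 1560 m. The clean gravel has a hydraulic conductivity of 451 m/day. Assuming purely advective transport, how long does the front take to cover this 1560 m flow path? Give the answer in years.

3.46

Hydraulic gradient i = Δh / L = 1.11 / 1560 = 0.0007115.
Darcy flux q = K · i = 451.0 × 0.0007115 = 0.3209 m/day.
Seepage velocity v = q / n_e = 0.3209 / 0.26 = 1.234 m/day.
Travel time t = L / v = 1560 / 1.234 = 1264 days = 3.460 years.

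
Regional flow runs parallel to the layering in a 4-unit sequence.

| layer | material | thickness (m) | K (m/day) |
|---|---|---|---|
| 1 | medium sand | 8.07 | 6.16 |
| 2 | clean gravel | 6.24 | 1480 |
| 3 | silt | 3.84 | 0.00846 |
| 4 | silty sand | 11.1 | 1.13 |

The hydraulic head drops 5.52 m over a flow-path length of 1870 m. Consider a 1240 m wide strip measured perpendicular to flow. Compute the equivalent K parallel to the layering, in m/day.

318

Flow is parallel to layering, so each bed carries its own Darcy discharge and the transmissivities add.
Σ(K_i·b_i) = 6.16×8.07 + 1480×6.24 + 0.00846×3.84 + 1.13×11.1 = 9297 m²/day.
Total thickness b = 29.25 m, so K_eq = Σ(K_i·b_i)/b = 317.9 m/day.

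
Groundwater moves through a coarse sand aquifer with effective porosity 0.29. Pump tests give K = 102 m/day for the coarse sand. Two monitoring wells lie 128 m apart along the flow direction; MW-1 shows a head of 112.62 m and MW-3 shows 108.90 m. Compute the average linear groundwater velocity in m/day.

Hydraulic gradient i = (112.62 − 108.90) / 128 = 3.72 / 128 = 0.02906.
Darcy flux q = K · i = 102.0 × 0.02906 = 2.964 m/day.
Seepage velocity v = q / n_e = 2.964 / 0.29 = 10.22 m/day.

10.2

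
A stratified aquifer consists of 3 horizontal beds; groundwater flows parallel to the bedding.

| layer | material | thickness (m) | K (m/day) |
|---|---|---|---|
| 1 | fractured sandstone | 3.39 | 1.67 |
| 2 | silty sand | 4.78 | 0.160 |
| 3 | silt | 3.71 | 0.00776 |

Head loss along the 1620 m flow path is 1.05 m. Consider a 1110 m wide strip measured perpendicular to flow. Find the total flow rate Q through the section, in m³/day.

4.64

Flow is parallel to layering, so each bed carries its own Darcy discharge and the transmissivities add.
Σ(K_i·b_i) = 1.67×3.39 + 0.160×4.78 + 0.00776×3.71 = 6.455 m²/day.
Hydraulic gradient i = Δh / L = 1.05 / 1620 = 0.0006481.
Q = Σ(K_i·b_i) · W · i = 6.455 × 1110 × 0.0006481 = 4.644 m³/day.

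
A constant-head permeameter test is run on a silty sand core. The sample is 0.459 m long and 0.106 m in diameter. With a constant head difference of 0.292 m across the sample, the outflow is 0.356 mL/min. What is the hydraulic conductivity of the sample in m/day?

0.0913

Cross-sectional area A = π·(d/2)² = π × (0.106/2)² = 0.008825 m².
Convert discharge: 0.356 mL/min = 5.933e-09 m³/s.
Darcy's law rearranged: K = Q·L / (A·Δh) = 5.933e-09 × 0.459 / (0.008825 × 0.292) = 1.057e-06 m/s = 0.09131 m/day.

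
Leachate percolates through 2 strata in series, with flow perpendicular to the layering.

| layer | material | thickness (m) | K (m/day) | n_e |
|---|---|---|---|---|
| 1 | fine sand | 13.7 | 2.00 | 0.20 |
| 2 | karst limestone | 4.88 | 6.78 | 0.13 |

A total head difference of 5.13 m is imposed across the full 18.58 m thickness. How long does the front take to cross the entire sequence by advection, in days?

With flow normal to the layers, continuity requires the same specific discharge q through every layer.
Σ(b_i/K_i) = 13.7/2.00 + 4.88/6.78 = 7.570 d.
q = Δh / Σ(b_i/K_i) = 5.13 / 7.570 = 0.6777 m/day.
In each layer the seepage velocity is v_i = q/n_i, so the layer transit time is t_i = b_i·n_i / q:
  layer 1 (fine sand): t_1 = 13.7 × 0.20 / 0.6777 = 4.043 d
  layer 2 (karst limestone): t_2 = 4.88 × 0.13 / 0.6777 = 0.9361 d
Total t = Σ t_i = 4.979 days.

4.98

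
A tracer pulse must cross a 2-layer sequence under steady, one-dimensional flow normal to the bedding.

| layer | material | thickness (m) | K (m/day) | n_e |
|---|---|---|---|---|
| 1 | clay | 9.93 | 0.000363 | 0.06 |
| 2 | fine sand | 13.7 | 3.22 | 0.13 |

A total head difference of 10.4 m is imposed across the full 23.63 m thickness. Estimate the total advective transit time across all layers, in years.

With flow normal to the layers, continuity requires the same specific discharge q through every layer.
Σ(b_i/K_i) = 9.93/0.000363 + 13.7/3.22 = 27360 d.
q = Δh / Σ(b_i/K_i) = 10.4 / 27360 = 0.0003801 m/day.
In each layer the seepage velocity is v_i = q/n_i, so the layer transit time is t_i = b_i·n_i / q:
  layer 1 (clay): t_1 = 9.93 × 0.06 / 0.0003801 = 1567 d
  layer 2 (fine sand): t_2 = 13.7 × 0.13 / 0.0003801 = 4685 d
Total t = Σ t_i = 6253 days = 17.12 years.

17.1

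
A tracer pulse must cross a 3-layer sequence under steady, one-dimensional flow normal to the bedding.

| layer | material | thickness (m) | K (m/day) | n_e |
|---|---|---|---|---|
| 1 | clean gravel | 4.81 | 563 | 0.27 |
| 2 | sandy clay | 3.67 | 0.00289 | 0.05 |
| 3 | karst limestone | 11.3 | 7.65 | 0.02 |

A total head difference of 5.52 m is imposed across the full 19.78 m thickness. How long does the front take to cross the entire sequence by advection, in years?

1.08

With flow normal to the layers, continuity requires the same specific discharge q through every layer.
Σ(b_i/K_i) = 4.81/563 + 3.67/0.00289 + 11.3/7.65 = 1271 d.
q = Δh / Σ(b_i/K_i) = 5.52 / 1271 = 0.004342 m/day.
In each layer the seepage velocity is v_i = q/n_i, so the layer transit time is t_i = b_i·n_i / q:
  layer 1 (clean gravel): t_1 = 4.81 × 0.27 / 0.004342 = 299.1 d
  layer 2 (sandy clay): t_2 = 3.67 × 0.05 / 0.004342 = 42.26 d
  layer 3 (karst limestone): t_3 = 11.3 × 0.02 / 0.004342 = 52.05 d
Total t = Σ t_i = 393.4 days = 1.077 years.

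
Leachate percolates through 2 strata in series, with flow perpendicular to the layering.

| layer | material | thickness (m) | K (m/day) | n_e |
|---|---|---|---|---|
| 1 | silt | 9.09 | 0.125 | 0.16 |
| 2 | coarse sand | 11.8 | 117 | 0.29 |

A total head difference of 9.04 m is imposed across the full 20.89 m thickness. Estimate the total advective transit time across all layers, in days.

With flow normal to the layers, continuity requires the same specific discharge q through every layer.
Σ(b_i/K_i) = 9.09/0.125 + 11.8/117 = 72.82 d.
q = Δh / Σ(b_i/K_i) = 9.04 / 72.82 = 0.1241 m/day.
In each layer the seepage velocity is v_i = q/n_i, so the layer transit time is t_i = b_i·n_i / q:
  layer 1 (silt): t_1 = 9.09 × 0.16 / 0.1241 = 11.72 d
  layer 2 (coarse sand): t_2 = 11.8 × 0.29 / 0.1241 = 27.57 d
Total t = Σ t_i = 39.28 days.

39.3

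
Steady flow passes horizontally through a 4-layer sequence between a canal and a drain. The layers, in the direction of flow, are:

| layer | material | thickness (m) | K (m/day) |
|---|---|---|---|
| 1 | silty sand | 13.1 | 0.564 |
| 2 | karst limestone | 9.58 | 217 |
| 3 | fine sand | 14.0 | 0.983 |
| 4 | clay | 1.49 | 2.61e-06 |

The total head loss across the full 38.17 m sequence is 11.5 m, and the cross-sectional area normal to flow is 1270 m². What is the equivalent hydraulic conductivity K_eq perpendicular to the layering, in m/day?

Flow is perpendicular to layering, so the layers act in series and the equivalent K is the thickness-weighted harmonic mean.
Total thickness L = 13.1 + 9.58 + 14.0 + 1.49 = 38.17 m.
Σ(b_i/K_i) = 13.1/0.564 + 9.58/217 + 14.0/0.983 + 1.49/2.61e-06 = 5.709e+05 d.
K_eq = L / Σ(b_i/K_i) = 38.17 / 5.709e+05 = 6.686e-05 m/day.

6.69e-05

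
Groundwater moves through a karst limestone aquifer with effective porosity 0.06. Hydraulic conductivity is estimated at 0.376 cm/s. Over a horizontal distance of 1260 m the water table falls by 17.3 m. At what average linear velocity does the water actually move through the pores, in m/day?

74.3

Convert K: 0.376 cm/s × 864 = 324.9 m/day.
Hydraulic gradient i = Δh / L = 17.3 / 1260 = 0.01373.
Darcy flux q = K · i = 324.9 × 0.01373 = 4.460 m/day.
Seepage velocity v = q / n_e = 4.460 / 0.06 = 74.34 m/day.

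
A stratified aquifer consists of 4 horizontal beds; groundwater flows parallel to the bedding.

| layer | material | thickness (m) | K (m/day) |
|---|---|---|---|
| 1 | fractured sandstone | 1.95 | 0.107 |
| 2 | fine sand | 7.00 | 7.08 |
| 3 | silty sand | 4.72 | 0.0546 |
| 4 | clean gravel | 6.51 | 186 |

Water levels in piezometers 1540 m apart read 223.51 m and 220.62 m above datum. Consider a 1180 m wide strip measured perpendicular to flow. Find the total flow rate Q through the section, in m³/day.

Flow is parallel to layering, so each bed carries its own Darcy discharge and the transmissivities add.
Σ(K_i·b_i) = 0.107×1.95 + 7.08×7.00 + 0.0546×4.72 + 186×6.51 = 1261 m²/day.
Hydraulic gradient i = (223.51 − 220.62) / 1540 = 2.89 / 1540 = 0.001877.
Q = Σ(K_i·b_i) · W · i = 1261 × 1180 × 0.001877 = 2792 m³/day.

2790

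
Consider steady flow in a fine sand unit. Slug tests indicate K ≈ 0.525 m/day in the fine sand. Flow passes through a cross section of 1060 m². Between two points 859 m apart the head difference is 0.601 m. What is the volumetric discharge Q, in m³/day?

0.389

Hydraulic gradient i = Δh / L = 0.601 / 859 = 0.0006997.
Darcy's law: Q = K · A · i = 0.5250 × 1060 × 0.0006997 = 0.3894 m³/day.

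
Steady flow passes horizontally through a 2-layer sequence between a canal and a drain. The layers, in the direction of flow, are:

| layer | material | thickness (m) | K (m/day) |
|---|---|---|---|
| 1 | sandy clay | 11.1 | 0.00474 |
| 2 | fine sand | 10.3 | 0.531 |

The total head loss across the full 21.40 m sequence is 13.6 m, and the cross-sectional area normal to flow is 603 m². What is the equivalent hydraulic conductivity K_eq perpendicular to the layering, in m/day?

0.00906

Flow is perpendicular to layering, so the layers act in series and the equivalent K is the thickness-weighted harmonic mean.
Total thickness L = 11.1 + 10.3 = 21.40 m.
Σ(b_i/K_i) = 11.1/0.00474 + 10.3/0.531 = 2361 d.
K_eq = L / Σ(b_i/K_i) = 21.40 / 2361 = 0.009063 m/day.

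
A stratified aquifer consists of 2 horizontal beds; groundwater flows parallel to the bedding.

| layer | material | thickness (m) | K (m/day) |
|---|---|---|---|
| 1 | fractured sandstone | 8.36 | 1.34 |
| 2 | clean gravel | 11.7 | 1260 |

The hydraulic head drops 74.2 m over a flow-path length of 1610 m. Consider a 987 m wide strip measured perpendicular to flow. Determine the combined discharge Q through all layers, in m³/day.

Flow is parallel to layering, so each bed carries its own Darcy discharge and the transmissivities add.
Σ(K_i·b_i) = 1.34×8.36 + 1260×11.7 = 14753 m²/day.
Hydraulic gradient i = Δh / L = 74.2 / 1610 = 0.04609.
Q = Σ(K_i·b_i) · W · i = 14753 × 987 × 0.04609 = 6.711e+05 m³/day.

671000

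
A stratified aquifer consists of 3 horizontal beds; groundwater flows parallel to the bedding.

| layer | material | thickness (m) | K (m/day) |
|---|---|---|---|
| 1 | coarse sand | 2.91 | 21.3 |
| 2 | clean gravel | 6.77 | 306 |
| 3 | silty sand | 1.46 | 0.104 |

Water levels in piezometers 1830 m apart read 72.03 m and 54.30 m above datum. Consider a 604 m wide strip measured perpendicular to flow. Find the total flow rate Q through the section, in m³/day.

Flow is parallel to layering, so each bed carries its own Darcy discharge and the transmissivities add.
Σ(K_i·b_i) = 21.3×2.91 + 306×6.77 + 0.104×1.46 = 2134 m²/day.
Hydraulic gradient i = (72.03 − 54.30) / 1830 = 17.73 / 1830 = 0.009689.
Q = Σ(K_i·b_i) · W · i = 2134 × 604 × 0.009689 = 12486 m³/day.

12500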